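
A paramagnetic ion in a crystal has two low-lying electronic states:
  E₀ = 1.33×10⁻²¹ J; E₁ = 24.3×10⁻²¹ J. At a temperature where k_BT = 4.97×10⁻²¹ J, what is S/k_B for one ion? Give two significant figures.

0.055

Eᵢ/kT = 0.2676, 4.889.
Z = Σ e^(−Eᵢ/kT) = e^(−0.2676) + e^(−4.889) = 0.7652 + 0.007529 = 0.7727.
⟨E⟩ = Σ EᵢPᵢ = 1.554 ×10⁻²¹ J.
S/k_B = ln Z + ⟨E⟩/kT = ln(0.7727) + 1.554/4.97 = -0.2579 + 0.3127 = 0.055.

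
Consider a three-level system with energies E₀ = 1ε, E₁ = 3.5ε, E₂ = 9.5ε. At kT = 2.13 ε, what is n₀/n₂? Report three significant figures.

54.1

n₀/n₂ = exp[−(E₀−E₂)/kT] = exp(−(-8.5ε)/(2.13ε)) = exp(3.9906) = 54.1.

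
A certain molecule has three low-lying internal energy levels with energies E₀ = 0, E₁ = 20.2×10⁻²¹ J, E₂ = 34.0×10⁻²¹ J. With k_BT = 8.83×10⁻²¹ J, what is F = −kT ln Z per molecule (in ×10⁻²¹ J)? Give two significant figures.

Eᵢ/kT = 0, 2.288, 3.851.
Z = Σ e^(−Eᵢ/kT) = e^(−0) + e^(−2.288) + e^(−3.851) = 1.000 + 0.1015 + 0.02126 = 1.123.
F = −kT ln Z = −8.83 × ln(1.123) = −8.83 × 0.1160 = -1.0 ×10⁻²¹ J.

-1.0 ×10⁻²¹ J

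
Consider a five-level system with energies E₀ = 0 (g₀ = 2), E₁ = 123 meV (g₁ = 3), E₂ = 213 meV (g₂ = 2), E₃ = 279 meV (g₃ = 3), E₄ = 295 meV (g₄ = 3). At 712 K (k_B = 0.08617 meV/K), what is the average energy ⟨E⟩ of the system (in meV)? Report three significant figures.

k_BT = 0.08617 × 712 K = 61.353 meV.
Eᵢ/kT = 0, 2.0048, 3.4717, 4.5475, 4.8082.
Z = Σ gᵢe^(−Eᵢ/kT) = 2·e^(−0) + 3·e^(−2.0048) + 2·e^(−3.4717) + 3·e^(−4.5475) + 3·e^(−4.8082) = 2.0000 + 0.40406 + 0.062128 + 0.031781 + 0.024488 = 2.5225.
⟨E⟩ = Σ Eᵢ gᵢe^(−Eᵢ/kT) / Z = (0·2.0000 + 123·0.40406 + 213·0.062128 + 279·0.031781 + 295·0.024488) / 2.5225 = 31.3 meV.

31.3 meV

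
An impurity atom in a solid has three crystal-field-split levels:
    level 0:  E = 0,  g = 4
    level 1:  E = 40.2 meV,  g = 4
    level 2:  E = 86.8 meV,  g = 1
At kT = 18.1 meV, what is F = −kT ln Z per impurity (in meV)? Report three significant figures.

Eᵢ/kT = 0, 2.2210, 4.7956.
Z = Σ gᵢe^(−Eᵢ/kT) = 4·e^(−0) + 4·e^(−2.2210) + 1·e^(−4.7956) = 4.0000 + 0.43400 + 0.0082660 = 4.4423.
F = −kT ln Z = −18.1 × ln(4.4423) = −18.1 × 1.4912 = -27.0 meV.

-27.0 meV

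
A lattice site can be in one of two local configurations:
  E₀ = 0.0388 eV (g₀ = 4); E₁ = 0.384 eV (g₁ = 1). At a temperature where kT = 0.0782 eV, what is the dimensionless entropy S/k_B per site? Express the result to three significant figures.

Eᵢ/kT = 0.49616, 4.9105.
Z = Σ gᵢe^(−Eᵢ/kT) = 4·e^(−0.49616) + 1·e^(−4.9105) = 2.4355 + 0.0073688 = 2.4429.
⟨E⟩ = Σ EᵢPᵢ = 0.039841 eV.
S/k_B = ln Z + ⟨E⟩/kT = ln(2.4429) + 0.039841/0.0782 = 0.89319 + 0.50948 = 1.40.

1.40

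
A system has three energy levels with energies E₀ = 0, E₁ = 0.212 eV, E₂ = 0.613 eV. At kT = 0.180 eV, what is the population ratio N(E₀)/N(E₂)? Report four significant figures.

30.13

n₀/n₂ = exp[−(E₀−E₂)/kT] = exp(−(-0.613 eV)/(0.180 eV)) = exp(3.40556) = 30.13.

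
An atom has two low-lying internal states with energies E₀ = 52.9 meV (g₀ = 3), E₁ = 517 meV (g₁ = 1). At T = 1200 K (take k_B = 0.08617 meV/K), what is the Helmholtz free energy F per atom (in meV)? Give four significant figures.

k_BT = 0.08617 × 1200 K = 103.404 meV.
Eᵢ/kT = 0.511586, 4.99981.
Z = Σ gᵢe^(−Eᵢ/kT) = 3·e^(−0.511586) + 1·e^(−4.99981) = 1.79863 + 0.00673923 = 1.80537.
F = −kT ln Z = −103.404 × ln(1.80537) = −103.404 × 0.590766 = -61.09 meV.

-61.09 meV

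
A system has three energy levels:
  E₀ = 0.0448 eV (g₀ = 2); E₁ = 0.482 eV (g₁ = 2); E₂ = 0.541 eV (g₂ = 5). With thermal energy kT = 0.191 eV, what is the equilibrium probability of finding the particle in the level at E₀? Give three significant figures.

Eᵢ/kT = 0.23455, 2.5236, 2.8325.
Z = Σ gᵢe^(−Eᵢ/kT) = 2·e^(−0.23455) + 2·e^(−2.5236) + 5·e^(−2.8325) = 1.5819 + 0.16034 + 0.29433 = 2.0366.
P₀ = g₀ e^(−E₀/kT) / Z = 1.5819/2.0366 = 0.777.

0.777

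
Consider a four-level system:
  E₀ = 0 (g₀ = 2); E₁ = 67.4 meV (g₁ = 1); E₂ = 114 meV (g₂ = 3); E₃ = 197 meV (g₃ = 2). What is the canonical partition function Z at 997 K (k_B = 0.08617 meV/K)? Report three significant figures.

Z = 3.45

k_BT = 0.08617 × 997 K = 85.911 meV.
Eᵢ/kT = 0, 0.78453, 1.3270, 2.2931.
Z = Σ gᵢe^(−Eᵢ/kT) = 2·e^(−0) + 1·e^(−0.78453) + 3·e^(−1.3270) + 2·e^(−2.2931) = 2.0000 + 0.45633 + 0.79582 + 0.20191 = 3.4541.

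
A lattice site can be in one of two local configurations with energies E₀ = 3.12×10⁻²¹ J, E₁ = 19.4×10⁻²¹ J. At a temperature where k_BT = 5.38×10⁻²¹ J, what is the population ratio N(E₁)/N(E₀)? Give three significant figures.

0.0485

n₁/n₀ = exp[−(E₁−E₀)/kT] = exp(−(16.28 ×10⁻²¹ J)/(5.38 ×10⁻²¹ J)) = exp(-3.0260) = 0.0485.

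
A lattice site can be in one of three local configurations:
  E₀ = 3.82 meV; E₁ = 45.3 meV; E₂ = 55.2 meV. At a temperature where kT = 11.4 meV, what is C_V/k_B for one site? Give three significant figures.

Eᵢ/kT = 0.33509, 3.9737, 4.8421.
Z = Σ e^(−Eᵢ/kT) = e^(−0.33509) + e^(−3.9737) + e^(−4.8421) = 0.71527 + 0.018804 + 0.0078905 = 0.74196.
⟨E⟩ = 5.4177 meV, ⟨E²⟩ = 98.479 meV².
C_V/k_B = (⟨E²⟩ − ⟨E⟩²)/(kT)² = (98.479 − 29.351)/129.96 = 0.532.

0.532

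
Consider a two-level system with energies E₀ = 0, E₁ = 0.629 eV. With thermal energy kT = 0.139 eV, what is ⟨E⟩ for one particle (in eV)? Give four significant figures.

0.006741 eV

Eᵢ/kT = 0, 4.52518.
Z = Σ e^(−Eᵢ/kT) = e^(−0) + e^(−4.52518) = 1.00000 + 0.0108328 = 1.01083.
⟨E⟩ = Σ Eᵢ e^(−Eᵢ/kT) / Z = (0·1.00000 + 0.629·0.0108328) / 1.01083 = 0.006741 eV.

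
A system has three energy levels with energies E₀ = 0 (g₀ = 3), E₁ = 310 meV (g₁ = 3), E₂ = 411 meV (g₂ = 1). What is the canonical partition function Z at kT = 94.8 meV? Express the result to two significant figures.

Eᵢ/kT = 0, 3.270, 4.335.
Z = Σ gᵢe^(−Eᵢ/kT) = 3·e^(−0) + 3·e^(−3.270) + 1·e^(−4.335) = 3.000 + 0.1140 + 0.01310 = 3.127.

Z = 3.1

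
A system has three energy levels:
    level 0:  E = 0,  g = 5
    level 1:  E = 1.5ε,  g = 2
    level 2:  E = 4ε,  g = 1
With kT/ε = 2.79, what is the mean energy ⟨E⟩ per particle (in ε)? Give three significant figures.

0.422 ε

Eᵢ/kT = 0, 0.53763, 1.4337.
Z = Σ gᵢe^(−Eᵢ/kT) = 5·e^(−0) + 2·e^(−0.53763) + 1·e^(−1.4337) = 5.0000 + 1.1683 + 0.23843 = 6.4067.
⟨E⟩ = Σ Eᵢ gᵢe^(−Eᵢ/kT) / Z = (0·5.0000 + 1.5·1.1683 + 4·0.23843) / 6.4067 = 0.422 ε.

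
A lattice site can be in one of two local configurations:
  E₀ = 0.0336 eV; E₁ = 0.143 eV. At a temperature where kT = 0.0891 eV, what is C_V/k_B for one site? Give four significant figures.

0.2642

Eᵢ/kT = 0.377104, 1.60494.
Z = Σ e^(−Eᵢ/kT) = e^(−0.377104) + e^(−1.60494) = 0.685845 + 0.200902 = 0.886747.
⟨E⟩ = 0.0583857 eV, ⟨E²⟩ = 0.00550612 eV².
C_V/k_B = (⟨E²⟩ − ⟨E⟩²)/(kT)² = (0.00550612 − 0.00340889)/0.00793881 = 0.2642.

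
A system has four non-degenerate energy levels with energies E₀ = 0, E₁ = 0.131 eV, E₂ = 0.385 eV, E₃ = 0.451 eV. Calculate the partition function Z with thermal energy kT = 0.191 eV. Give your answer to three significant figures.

Z = 1.73

Eᵢ/kT = 0, 0.68586, 2.0157, 2.3613.
Z = Σ e^(−Eᵢ/kT) = e^(−0) + e^(−0.68586) + e^(−2.0157) + e^(−2.3613) = 1.0000 + 0.50366 + 0.13323 + 0.094298 = 1.7312.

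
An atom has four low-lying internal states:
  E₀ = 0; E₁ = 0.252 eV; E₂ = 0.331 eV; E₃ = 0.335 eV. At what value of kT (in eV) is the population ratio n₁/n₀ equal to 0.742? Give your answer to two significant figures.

0.84 eV

n₁/n₀ = exp[−(E₁−E₀)/kT] = 0.742.
⇒ (E₁−E₀)/kT = ln(1/0.742) = ln(1.348) = 0.2986.
kT = 0.252 eV / 0.2986 = 0.84 eV.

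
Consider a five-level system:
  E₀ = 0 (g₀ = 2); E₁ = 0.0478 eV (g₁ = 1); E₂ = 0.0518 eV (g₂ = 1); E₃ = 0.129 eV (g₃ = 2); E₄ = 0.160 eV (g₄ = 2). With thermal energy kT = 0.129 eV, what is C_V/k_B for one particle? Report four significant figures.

Eᵢ/kT = 0, 0.370543, 0.401550, 1.00000, 1.24031.
Z = Σ gᵢe^(−Eᵢ/kT) = 2·e^(−0) + 1·e^(−0.370543) + 1·e^(−0.401550) + 2·e^(−1.00000) + 2·e^(−1.24031) = 2.00000 + 0.690359 + 0.669282 + 0.735759 + 0.578589 = 4.67399.
⟨E⟩ = 0.0545904 eV, ⟨E²⟩ = 0.00651025 eV².
C_V/k_B = (⟨E²⟩ − ⟨E⟩²)/(kT)² = (0.00651025 − 0.00298011)/0.0166410 = 0.2121.

0.2121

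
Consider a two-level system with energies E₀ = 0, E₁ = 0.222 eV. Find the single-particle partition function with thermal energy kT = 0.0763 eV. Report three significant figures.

Z = 1.05

Eᵢ/kT = 0, 2.9096.
Z = Σ e^(−Eᵢ/kT) = e^(−0) + e^(−2.9096) = 1.0000 + 0.054498 = 1.0545.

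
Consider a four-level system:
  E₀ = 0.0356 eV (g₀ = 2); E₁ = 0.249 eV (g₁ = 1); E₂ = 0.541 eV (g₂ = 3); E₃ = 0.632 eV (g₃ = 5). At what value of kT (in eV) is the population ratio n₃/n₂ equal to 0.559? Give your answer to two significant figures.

n₃/n₂ = (g₃/g₂) exp[−(E₃−E₂)/kT] = 0.559.
⇒ (E₃−E₂)/kT = ln((5/3)/0.559) = ln(2.982) = 1.093.
kT = 0.091 eV / 1.093 = 0.083 eV.

0.083 eV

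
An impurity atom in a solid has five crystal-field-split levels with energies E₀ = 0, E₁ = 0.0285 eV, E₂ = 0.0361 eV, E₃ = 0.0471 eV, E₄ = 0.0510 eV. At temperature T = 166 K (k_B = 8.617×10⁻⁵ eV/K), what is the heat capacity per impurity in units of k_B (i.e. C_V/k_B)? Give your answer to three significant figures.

k_BT = 8.617×10⁻⁵ × 166 K = 0.014304 eV.
Eᵢ/kT = 0, 1.9924, 2.5238, 3.2928, 3.5654.
Z = Σ e^(−Eᵢ/kT) = e^(−0) + e^(−1.9924) + e^(−2.5238) + e^(−3.2928) + e^(−3.5654) = 1.0000 + 0.13637 + 0.080154 + 0.037150 + 0.028286 = 1.2820.
⟨E⟩ = 0.0077788 eV, ⟨E²⟩ = 0.00028956 eV².
C_V/k_B = (⟨E²⟩ − ⟨E⟩²)/(kT)² = (0.00028956 − 0.000060510)/0.00020460 = 1.12.

1.12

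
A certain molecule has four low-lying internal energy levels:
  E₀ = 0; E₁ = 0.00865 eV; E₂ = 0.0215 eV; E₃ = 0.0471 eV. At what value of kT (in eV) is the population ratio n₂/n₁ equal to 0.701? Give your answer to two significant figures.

0.036 eV

n₂/n₁ = exp[−(E₂−E₁)/kT] = 0.701.
⇒ (E₂−E₁)/kT = ln(1/0.701) = ln(1.427) = 0.3556.
kT = 0.01285 eV / 0.3556 = 0.036 eV.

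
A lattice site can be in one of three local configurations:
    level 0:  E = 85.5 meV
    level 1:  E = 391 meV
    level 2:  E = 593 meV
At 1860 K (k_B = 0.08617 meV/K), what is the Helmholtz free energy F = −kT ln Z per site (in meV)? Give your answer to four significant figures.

57.51 meV

k_BT = 0.08617 × 1860 K = 160.276 meV.
Eᵢ/kT = 0.533455, 2.43954, 3.69987.
Z = Σ e^(−Eᵢ/kT) = e^(−0.533455) + e^(−2.43954) + e^(−3.69987) = 0.586575 + 0.0872010 + 0.0247267 = 0.698503.
F = −kT ln Z = −160.276 × ln(0.698503) = −160.276 × -0.358816 = 57.51 meV.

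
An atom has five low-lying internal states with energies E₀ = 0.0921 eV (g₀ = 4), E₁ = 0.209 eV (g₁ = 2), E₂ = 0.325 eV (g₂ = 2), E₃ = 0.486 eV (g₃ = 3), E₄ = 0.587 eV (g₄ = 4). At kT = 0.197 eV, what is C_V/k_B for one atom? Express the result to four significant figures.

0.5450

Eᵢ/kT = 0.467513, 1.06091, 1.64975, 2.46701, 2.97970.
Z = Σ gᵢe^(−Eᵢ/kT) = 4·e^(−0.467513) + 2·e^(−1.06091) + 2·e^(−1.64975) + 3·e^(−2.46701) + 4·e^(−2.97970) = 2.50623 + 0.692281 + 0.384196 + 0.254514 + 0.203232 = 4.04045.
⟨E⟩ = 0.183981 eV, ⟨E²⟩ = 0.0549993 eV².
C_V/k_B = (⟨E²⟩ − ⟨E⟩²)/(kT)² = (0.0549993 − 0.0338490)/0.0388090 = 0.5450.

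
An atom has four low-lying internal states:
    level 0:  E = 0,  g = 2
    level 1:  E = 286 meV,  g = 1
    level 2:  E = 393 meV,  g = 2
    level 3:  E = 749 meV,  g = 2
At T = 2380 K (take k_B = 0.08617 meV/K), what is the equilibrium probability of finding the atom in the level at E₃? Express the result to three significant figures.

k_BT = 0.08617 × 2380 K = 205.08 meV.
Eᵢ/kT = 0, 1.3946, 1.9163, 3.6522.
Z = Σ gᵢe^(−Eᵢ/kT) = 2·e^(−0) + 1·e^(−1.3946) + 2·e^(−1.9163) + 2·e^(−3.6522) = 2.0000 + 0.24793 + 0.29430 + 0.051868 = 2.5941.
P₃ = g₃ e^(−E₃/kT) / Z = 0.051868/2.5941 = 0.0200.

0.0200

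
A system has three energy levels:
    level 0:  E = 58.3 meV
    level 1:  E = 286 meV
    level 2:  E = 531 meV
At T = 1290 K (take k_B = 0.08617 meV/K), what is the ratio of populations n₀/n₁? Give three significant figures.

k_BT = 0.08617 × 1290 K = 111.16 meV.
n₀/n₁ = exp[−(E₀−E₁)/kT] = exp(−(-227.7 meV)/(111.16 meV)) = exp(2.0484) = 7.76.

7.76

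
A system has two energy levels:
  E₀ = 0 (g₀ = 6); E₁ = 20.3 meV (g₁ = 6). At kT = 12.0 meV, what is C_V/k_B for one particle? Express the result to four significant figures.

Eᵢ/kT = 0, 1.69167.
Z = Σ gᵢe^(−Eᵢ/kT) = 6·e^(−0) + 6·e^(−1.69167) = 6.00000 + 1.10527 = 7.10527.
⟨E⟩ = 3.15779 meV, ⟨E²⟩ = 64.1032 meV².
C_V/k_B = (⟨E²⟩ − ⟨E⟩²)/(kT)² = (64.1032 − 9.97164)/144.000 = 0.3759.

0.3759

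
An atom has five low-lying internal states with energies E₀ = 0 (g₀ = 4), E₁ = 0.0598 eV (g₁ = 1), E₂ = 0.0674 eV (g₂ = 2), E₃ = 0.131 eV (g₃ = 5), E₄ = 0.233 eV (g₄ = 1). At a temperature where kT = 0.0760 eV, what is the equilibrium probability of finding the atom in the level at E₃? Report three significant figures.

Eᵢ/kT = 0, 0.78684, 0.88684, 1.7237, 3.0658.
Z = Σ gᵢe^(−Eᵢ/kT) = 4·e^(−0) + 1·e^(−0.78684) + 2·e^(−0.88684) + 5·e^(−1.7237) + 1·e^(−3.0658) = 4.0000 + 0.45528 + 0.82391 + 0.89202 + 0.046617 = 6.2178.
P₃ = g₃ e^(−E₃/kT) / Z = 0.89202/6.2178 = 0.143.

0.143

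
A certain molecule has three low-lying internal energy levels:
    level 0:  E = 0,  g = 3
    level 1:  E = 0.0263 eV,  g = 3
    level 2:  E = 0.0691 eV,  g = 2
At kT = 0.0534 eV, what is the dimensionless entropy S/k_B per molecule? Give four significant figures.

1.983

Eᵢ/kT = 0, 0.492509, 1.29401.
Z = Σ gᵢe^(−Eᵢ/kT) = 3·e^(−0) + 3·e^(−0.492509) + 2·e^(−1.29401) = 3.00000 + 1.83327 + 0.548338 = 5.38161.
⟨E⟩ = Σ EᵢPᵢ = 0.0159999 eV.
S/k_B = ln Z + ⟨E⟩/kT = ln(5.38161) + 0.0159999/0.0534 = 1.68299 + 0.299624 = 1.983.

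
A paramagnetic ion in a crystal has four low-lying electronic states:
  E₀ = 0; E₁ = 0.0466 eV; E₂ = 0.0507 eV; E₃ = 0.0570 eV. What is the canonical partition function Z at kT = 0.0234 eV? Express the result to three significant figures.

Z = 1.34

Eᵢ/kT = 0, 1.9915, 2.1667, 2.4359.
Z = Σ e^(−Eᵢ/kT) = e^(−0) + e^(−1.9915) + e^(−2.1667) + e^(−2.4359) = 1.0000 + 0.13649 + 0.11456 + 0.087519 = 1.3386.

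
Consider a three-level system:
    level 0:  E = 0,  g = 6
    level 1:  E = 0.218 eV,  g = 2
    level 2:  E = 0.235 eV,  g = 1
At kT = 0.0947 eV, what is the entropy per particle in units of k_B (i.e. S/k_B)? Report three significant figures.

Eᵢ/kT = 0, 2.3020, 2.4815.
Z = Σ gᵢe^(−Eᵢ/kT) = 6·e^(−0) + 2·e^(−2.3020) + 1·e^(−2.4815) = 6.0000 + 0.20012 + 0.083618 = 6.2837.
⟨E⟩ = Σ EᵢPᵢ = 0.010070 eV.
S/k_B = ln Z + ⟨E⟩/kT = ln(6.2837) + 0.010070/0.0947 = 1.8380 + 0.10634 = 1.94.

1.94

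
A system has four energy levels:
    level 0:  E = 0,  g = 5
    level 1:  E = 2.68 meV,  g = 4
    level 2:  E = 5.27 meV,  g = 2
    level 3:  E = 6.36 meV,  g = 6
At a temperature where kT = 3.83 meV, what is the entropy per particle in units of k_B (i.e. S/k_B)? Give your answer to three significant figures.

Eᵢ/kT = 0, 0.69974, 1.3760, 1.6606.
Z = Σ gᵢe^(−Eᵢ/kT) = 5·e^(−0) + 4·e^(−0.69974) + 2·e^(−1.3760) + 6·e^(−1.6606) = 5.0000 + 1.9869 + 0.50517 + 1.1401 = 8.6322.
⟨E⟩ = Σ EᵢPᵢ = 1.7653 meV.
S/k_B = ln Z + ⟨E⟩/kT = ln(8.6322) + 1.7653/3.83 = 2.1555 + 0.46091 = 2.62.

2.62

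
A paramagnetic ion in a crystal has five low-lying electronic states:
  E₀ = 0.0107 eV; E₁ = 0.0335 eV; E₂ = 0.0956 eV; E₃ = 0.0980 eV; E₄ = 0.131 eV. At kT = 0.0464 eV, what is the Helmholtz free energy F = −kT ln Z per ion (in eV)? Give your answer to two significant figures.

Eᵢ/kT = 0.2306, 0.7220, 2.060, 2.112, 2.823.
Z = Σ e^(−Eᵢ/kT) = e^(−0.2306) + e^(−0.7220) + e^(−2.060) + e^(−2.112) + e^(−2.823) = 0.7941 + 0.4858 + 0.1275 + 0.1210 + 0.05943 = 1.588.
F = −kT ln Z = −0.0464 × ln(1.588) = −0.0464 × 0.4625 = -0.021 eV.

-0.021 eV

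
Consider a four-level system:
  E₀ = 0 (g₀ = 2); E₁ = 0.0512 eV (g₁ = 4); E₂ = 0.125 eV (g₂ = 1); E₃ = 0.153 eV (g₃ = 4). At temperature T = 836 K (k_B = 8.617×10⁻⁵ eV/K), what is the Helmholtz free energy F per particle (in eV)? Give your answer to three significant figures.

-0.110 eV

k_BT = 8.617×10⁻⁵ × 836 K = 0.072038 eV.
Eᵢ/kT = 0, 0.71074, 1.7352, 2.1239.
Z = Σ gᵢe^(−Eᵢ/kT) = 2·e^(−0) + 4·e^(−0.71074) + 1·e^(−1.7352) + 4·e^(−2.1239) = 2.0000 + 1.9651 + 0.17636 + 0.47826 = 4.6197.
F = −kT ln Z = −0.072038 × ln(4.6197) = −0.072038 × 1.5303 = -0.110 eV.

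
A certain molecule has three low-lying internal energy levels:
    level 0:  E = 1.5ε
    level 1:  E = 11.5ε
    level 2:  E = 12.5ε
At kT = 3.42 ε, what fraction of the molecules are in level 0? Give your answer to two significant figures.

Eᵢ/kT = 0.4386, 3.363, 3.655.
Z = Σ e^(−Eᵢ/kT) = e^(−0.4386) + e^(−3.363) + e^(−3.655) = 0.6449 + 0.03463 + 0.02586 = 0.7054.
P₀ = e^(−E₀/kT) / Z = 0.6449/0.7054 = 0.91.

0.91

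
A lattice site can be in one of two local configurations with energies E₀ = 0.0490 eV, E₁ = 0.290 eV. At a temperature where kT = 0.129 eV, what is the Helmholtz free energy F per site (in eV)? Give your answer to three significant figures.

0.0305 eV

Eᵢ/kT = 0.37984, 2.2481.
Z = Σ e^(−Eᵢ/kT) = e^(−0.37984) + e^(−2.2481) = 0.68397 + 0.10560 = 0.78957.
F = −kT ln Z = −0.129 × ln(0.78957) = −0.129 × -0.23627 = 0.0305 eV.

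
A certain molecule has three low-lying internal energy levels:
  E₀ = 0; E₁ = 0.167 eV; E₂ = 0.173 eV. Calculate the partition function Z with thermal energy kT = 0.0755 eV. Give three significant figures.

Z = 1.21

Eᵢ/kT = 0, 2.2119, 2.2914.
Z = Σ e^(−Eᵢ/kT) = e^(−0) + e^(−2.2119) + e^(−2.2914) = 1.0000 + 0.10949 + 0.10112 = 1.2106.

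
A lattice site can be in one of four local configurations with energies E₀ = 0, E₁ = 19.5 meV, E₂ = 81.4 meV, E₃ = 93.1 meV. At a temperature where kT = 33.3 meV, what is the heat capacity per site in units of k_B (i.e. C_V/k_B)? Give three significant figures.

Eᵢ/kT = 0, 0.58559, 2.4444, 2.7958.
Z = Σ e^(−Eᵢ/kT) = e^(−0) + e^(−0.58559) + e^(−2.4444) + e^(−2.7958) = 1.0000 + 0.55678 + 0.086778 + 0.061066 = 1.7046.
⟨E⟩ = 13.849 meV, ⟨E²⟩ = 772.03 meV².
C_V/k_B = (⟨E²⟩ − ⟨E⟩²)/(kT)² = (772.03 − 191.79)/1108.9 = 0.523.

0.523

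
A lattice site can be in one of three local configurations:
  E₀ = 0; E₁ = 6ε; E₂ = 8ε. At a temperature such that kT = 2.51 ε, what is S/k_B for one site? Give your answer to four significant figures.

0.4342

Eᵢ/kT = 0, 2.39044, 3.18725.
Z = Σ e^(−Eᵢ/kT) = e^(−0) + e^(−2.39044) + e^(−3.18725) = 1.00000 + 0.0915894 + 0.0412852 = 1.13287.
⟨E⟩ = Σ EᵢPᵢ = 0.776628 ε.
S/k_B = ln Z + ⟨E⟩/kT = ln(1.13287) + 0.776628/2.51 = 0.124754 + 0.309414 = 0.4342.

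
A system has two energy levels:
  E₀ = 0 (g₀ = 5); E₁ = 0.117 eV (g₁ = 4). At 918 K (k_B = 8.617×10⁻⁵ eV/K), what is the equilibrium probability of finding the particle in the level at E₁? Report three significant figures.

k_BT = 8.617×10⁻⁵ × 918 K = 0.079104 eV.
Eᵢ/kT = 0, 1.4791.
Z = Σ gᵢe^(−Eᵢ/kT) = 5·e^(−0) + 4·e^(−1.4791) = 5.0000 + 0.91137 = 5.9114.
P₁ = g₁ e^(−E₁/kT) / Z = 0.91137/5.9114 = 0.154.

0.154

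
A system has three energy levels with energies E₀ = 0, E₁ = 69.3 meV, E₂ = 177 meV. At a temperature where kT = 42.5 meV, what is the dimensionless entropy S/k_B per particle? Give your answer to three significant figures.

0.509

Eᵢ/kT = 0, 1.6306, 4.1647.
Z = Σ e^(−Eᵢ/kT) = e^(−0) + e^(−1.6306) + e^(−4.1647) = 1.0000 + 0.19581 + 0.015534 = 1.2113.
⟨E⟩ = Σ EᵢPᵢ = 13.472 meV.
S/k_B = ln Z + ⟨E⟩/kT = ln(1.2113) + 13.472/42.5 = 0.19169 + 0.31699 = 0.509.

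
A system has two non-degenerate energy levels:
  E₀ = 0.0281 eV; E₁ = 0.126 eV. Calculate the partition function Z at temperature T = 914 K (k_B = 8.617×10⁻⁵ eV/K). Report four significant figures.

k_BT = 8.617×10⁻⁵ × 914 K = 0.0787594 eV.
Eᵢ/kT = 0.356783, 1.59981.
Z = Σ e^(−Eᵢ/kT) = e^(−0.356783) + e^(−1.59981) = 0.699924 + 0.201935 = 0.901859.

Z = 0.9019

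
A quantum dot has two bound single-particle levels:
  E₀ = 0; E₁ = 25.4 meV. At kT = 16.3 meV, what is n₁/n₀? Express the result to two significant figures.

n₁/n₀ = exp[−(E₁−E₀)/kT] = exp(−(25.4 meV)/(16.3 meV)) = exp(-1.558) = 0.21.

0.21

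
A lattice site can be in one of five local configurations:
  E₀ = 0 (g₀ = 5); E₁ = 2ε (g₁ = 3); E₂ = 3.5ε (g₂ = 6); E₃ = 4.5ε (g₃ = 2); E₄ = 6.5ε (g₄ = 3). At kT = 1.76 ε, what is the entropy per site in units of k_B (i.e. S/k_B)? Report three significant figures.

2.43

Eᵢ/kT = 0, 1.1364, 1.9886, 2.5568, 3.6932.
Z = Σ gᵢe^(−Eᵢ/kT) = 5·e^(−0) + 3·e^(−1.1364) + 6·e^(−1.9886) + 2·e^(−2.5568) + 3·e^(−3.6932) = 5.0000 + 0.96292 + 0.82132 + 0.15511 + 0.074677 = 7.0140.
⟨E⟩ = Σ EᵢPᵢ = 0.85313 ε.
S/k_B = ln Z + ⟨E⟩/kT = ln(7.0140) + 0.85313/1.76 = 1.9479 + 0.48473 = 2.43.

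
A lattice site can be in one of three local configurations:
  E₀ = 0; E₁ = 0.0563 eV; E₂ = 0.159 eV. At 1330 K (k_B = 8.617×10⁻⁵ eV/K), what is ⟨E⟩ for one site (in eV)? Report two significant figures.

k_BT = 8.617×10⁻⁵ × 1330 K = 0.1146 eV.
Eᵢ/kT = 0, 0.4913, 1.387.
Z = Σ e^(−Eᵢ/kT) = e^(−0) + e^(−0.4913) + e^(−1.387) = 1.000 + 0.6118 + 0.2498 = 1.862.
⟨E⟩ = Σ Eᵢ e^(−Eᵢ/kT) / Z = (0·1.000 + 0.0563·0.6118 + 0.159·0.2498) / 1.862 = 0.040 eV.

0.040 eV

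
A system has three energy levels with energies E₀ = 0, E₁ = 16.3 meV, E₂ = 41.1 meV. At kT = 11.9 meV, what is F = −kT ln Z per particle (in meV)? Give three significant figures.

Eᵢ/kT = 0, 1.3697, 3.4538.
Z = Σ e^(−Eᵢ/kT) = e^(−0) + e^(−1.3697) + e^(−3.4538) = 1.0000 + 0.25418 + 0.031625 = 1.2858.
F = −kT ln Z = −11.9 × ln(1.2858) = −11.9 × 0.25138 = -2.99 meV.

-2.99 meV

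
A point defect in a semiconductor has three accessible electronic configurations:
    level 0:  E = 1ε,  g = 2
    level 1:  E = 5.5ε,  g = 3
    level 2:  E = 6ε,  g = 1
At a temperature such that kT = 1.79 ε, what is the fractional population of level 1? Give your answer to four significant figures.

0.1054

Eᵢ/kT = 0.558659, 3.07263, 3.35196.
Z = Σ gᵢe^(−Eᵢ/kT) = 2·e^(−0.558659) + 3·e^(−3.07263) + 1·e^(−3.35196) = 1.14395 + 0.138898 + 0.0350157 = 1.31786.
P₁ = g₁ e^(−E₁/kT) / Z = 0.138898/1.31786 = 0.1054.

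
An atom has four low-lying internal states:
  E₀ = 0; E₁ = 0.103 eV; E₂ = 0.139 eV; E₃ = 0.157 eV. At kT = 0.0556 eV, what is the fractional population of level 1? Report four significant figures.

Eᵢ/kT = 0, 1.85252, 2.50000, 2.82374.
Z = Σ e^(−Eᵢ/kT) = e^(−0) + e^(−1.85252) + e^(−2.50000) + e^(−2.82374) = 1.00000 + 0.156841 + 0.0820850 + 0.0593834 = 1.29831.
P₁ = e^(−E₁/kT) / Z = 0.156841/1.29831 = 0.1208.

0.1208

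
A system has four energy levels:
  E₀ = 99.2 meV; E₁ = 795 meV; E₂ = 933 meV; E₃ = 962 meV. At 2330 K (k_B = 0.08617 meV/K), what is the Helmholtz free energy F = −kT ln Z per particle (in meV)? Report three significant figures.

87.4 meV

k_BT = 0.08617 × 2330 K = 200.78 meV.
Eᵢ/kT = 0.49407, 3.9596, 4.6469, 4.7913.
Z = Σ e^(−Eᵢ/kT) = e^(−0.49407) + e^(−3.9596) + e^(−4.6469) + e^(−4.7913) = 0.61014 + 0.019071 + 0.0095913 + 0.0083017 = 0.64710.
F = −kT ln Z = −200.78 × ln(0.64710) = −200.78 × -0.43525 = 87.4 meV.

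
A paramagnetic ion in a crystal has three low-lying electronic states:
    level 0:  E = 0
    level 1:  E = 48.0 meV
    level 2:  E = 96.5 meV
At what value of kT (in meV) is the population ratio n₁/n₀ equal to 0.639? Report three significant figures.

107 meV

n₁/n₀ = exp[−(E₁−E₀)/kT] = 0.639.
⇒ (E₁−E₀)/kT = ln(1/0.639) = ln(1.5649) = 0.44782.
kT = 48.0 meV / 0.44782 = 107 meV.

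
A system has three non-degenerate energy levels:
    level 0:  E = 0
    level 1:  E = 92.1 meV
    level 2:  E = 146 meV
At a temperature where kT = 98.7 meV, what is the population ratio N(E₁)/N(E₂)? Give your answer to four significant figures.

n₁/n₂ = exp[−(E₁−E₂)/kT] = exp(−(-53.9 meV)/(98.7 meV)) = exp(0.546099) = 1.727.

1.727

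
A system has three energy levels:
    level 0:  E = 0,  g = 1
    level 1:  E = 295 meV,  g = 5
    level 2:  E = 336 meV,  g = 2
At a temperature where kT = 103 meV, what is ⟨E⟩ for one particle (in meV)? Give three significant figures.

Eᵢ/kT = 0, 2.8641, 3.2621.
Z = Σ gᵢe^(−Eᵢ/kT) = 1·e^(−0) + 5·e^(−2.8641) + 2·e^(−3.2621) = 1.0000 + 0.28517 + 0.076616 = 1.3618.
⟨E⟩ = Σ Eᵢ gᵢe^(−Eᵢ/kT) / Z = (0·1.0000 + 295·0.28517 + 336·0.076616) / 1.3618 = 80.7 meV.

80.7 meV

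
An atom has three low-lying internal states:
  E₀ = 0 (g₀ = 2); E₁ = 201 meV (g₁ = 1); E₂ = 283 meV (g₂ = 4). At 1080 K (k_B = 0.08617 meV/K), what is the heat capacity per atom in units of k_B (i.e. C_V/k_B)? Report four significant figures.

0.8701

k_BT = 0.08617 × 1080 K = 93.0636 meV.
Eᵢ/kT = 0, 2.15981, 3.04093.
Z = Σ gᵢe^(−Eᵢ/kT) = 2·e^(−0) + 1·e^(−2.15981) + 4·e^(−3.04093) = 2.00000 + 0.115347 + 0.191162 = 2.30651.
⟨E⟩ = 33.5067 meV, ⟨E²⟩ = 8658.15 meV².
C_V/k_B = (⟨E²⟩ − ⟨E⟩²)/(kT)² = (8658.15 − 1122.70)/8660.83 = 0.8701.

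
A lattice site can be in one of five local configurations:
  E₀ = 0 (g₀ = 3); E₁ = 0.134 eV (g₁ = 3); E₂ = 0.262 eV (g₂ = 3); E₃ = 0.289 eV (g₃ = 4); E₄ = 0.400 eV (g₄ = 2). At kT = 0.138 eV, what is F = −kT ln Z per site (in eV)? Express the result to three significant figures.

-0.227 eV

Eᵢ/kT = 0, 0.97101, 1.8986, 2.0942, 2.8986.
Z = Σ gᵢe^(−Eᵢ/kT) = 3·e^(−0) + 3·e^(−0.97101) + 3·e^(−1.8986) + 4·e^(−2.0942) + 2·e^(−2.8986) = 3.0000 + 1.1361 + 0.44933 + 0.49267 + 0.11020 = 5.1883.
F = −kT ln Z = −0.138 × ln(5.1883) = −0.138 × 1.6464 = -0.227 eV.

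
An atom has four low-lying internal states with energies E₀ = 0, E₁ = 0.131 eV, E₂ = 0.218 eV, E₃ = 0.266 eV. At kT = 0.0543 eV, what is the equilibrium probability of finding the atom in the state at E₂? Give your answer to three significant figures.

0.0162

Eᵢ/kT = 0, 2.4125, 4.0147, 4.8987.
Z = Σ e^(−Eᵢ/kT) = e^(−0) + e^(−2.4125) + e^(−4.0147) + e^(−4.8987) = 1.0000 + 0.089591 + 0.018048 + 0.0074563 = 1.1151.
P₂ = e^(−E₂/kT) / Z = 0.018048/1.1151 = 0.0162.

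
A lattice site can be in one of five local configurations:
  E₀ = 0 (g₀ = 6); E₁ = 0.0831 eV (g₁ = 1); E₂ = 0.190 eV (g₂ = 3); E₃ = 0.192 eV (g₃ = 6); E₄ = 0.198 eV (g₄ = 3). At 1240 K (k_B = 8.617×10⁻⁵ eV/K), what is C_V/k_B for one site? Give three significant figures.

0.580

k_BT = 8.617×10⁻⁵ × 1240 K = 0.10685 eV.
Eᵢ/kT = 0, 0.77773, 1.7782, 1.7969, 1.8531.
Z = Σ gᵢe^(−Eᵢ/kT) = 6·e^(−0) + 1·e^(−0.77773) + 3·e^(−1.7782) + 6·e^(−1.7969) + 3·e^(−1.8531) = 6.0000 + 0.45945 + 0.50683 + 0.99487 + 0.47025 = 8.4314.
⟨E⟩ = 0.049648 eV, ⟨E²⟩ = 0.0090827 eV².
C_V/k_B = (⟨E²⟩ − ⟨E⟩²)/(kT)² = (0.0090827 − 0.0024649)/0.011417 = 0.580.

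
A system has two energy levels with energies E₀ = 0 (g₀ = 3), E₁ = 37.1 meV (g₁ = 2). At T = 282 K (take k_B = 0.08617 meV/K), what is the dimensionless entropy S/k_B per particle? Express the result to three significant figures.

k_BT = 0.08617 × 282 K = 24.300 meV.
Eᵢ/kT = 0, 1.5267.
Z = Σ gᵢe^(−Eᵢ/kT) = 3·e^(−0) + 2·e^(−1.5267) = 3.0000 + 0.43450 = 3.4345.
⟨E⟩ = Σ EᵢPᵢ = 4.6935 meV.
S/k_B = ln Z + ⟨E⟩/kT = ln(3.4345) + 4.6935/24.300 = 1.2339 + 0.19315 = 1.43.

1.43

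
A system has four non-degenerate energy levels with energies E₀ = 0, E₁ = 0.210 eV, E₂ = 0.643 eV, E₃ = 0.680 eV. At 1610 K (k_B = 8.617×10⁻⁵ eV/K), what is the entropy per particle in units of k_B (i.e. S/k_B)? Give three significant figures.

k_BT = 8.617×10⁻⁵ × 1610 K = 0.13873 eV.
Eᵢ/kT = 0, 1.5137, 4.6349, 4.9016.
Z = Σ e^(−Eᵢ/kT) = e^(−0) + e^(−1.5137) + e^(−4.6349) + e^(−4.9016) = 1.0000 + 0.22009 + 0.0097071 + 0.0074347 = 1.2372.
⟨E⟩ = Σ EᵢPᵢ = 0.046489 eV.
S/k_B = ln Z + ⟨E⟩/kT = ln(1.2372) + 0.046489/0.13873 = 0.21285 + 0.33510 = 0.548.

0.548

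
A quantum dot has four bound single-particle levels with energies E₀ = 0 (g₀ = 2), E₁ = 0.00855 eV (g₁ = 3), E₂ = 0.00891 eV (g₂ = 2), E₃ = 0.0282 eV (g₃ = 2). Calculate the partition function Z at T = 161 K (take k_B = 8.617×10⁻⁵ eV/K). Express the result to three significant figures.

k_BT = 8.617×10⁻⁵ × 161 K = 0.013873 eV.
Eᵢ/kT = 0, 0.61631, 0.64225, 2.0327.
Z = Σ gᵢe^(−Eᵢ/kT) = 2·e^(−0) + 3·e^(−0.61631) + 2·e^(−0.64225) + 2·e^(−2.0327) = 2.0000 + 1.6198 + 1.0522 + 0.26196 = 4.9340.

Z = 4.93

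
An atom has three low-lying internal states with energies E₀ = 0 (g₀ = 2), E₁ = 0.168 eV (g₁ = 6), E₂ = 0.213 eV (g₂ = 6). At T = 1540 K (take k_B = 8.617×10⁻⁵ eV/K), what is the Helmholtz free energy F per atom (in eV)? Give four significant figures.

k_BT = 8.617×10⁻⁵ × 1540 K = 0.132702 eV.
Eᵢ/kT = 0, 1.26599, 1.60510.
Z = Σ gᵢe^(−Eᵢ/kT) = 2·e^(−0) + 6·e^(−1.26599) + 6·e^(−1.60510) = 2.00000 + 1.69176 + 1.20522 = 4.89698.
F = −kT ln Z = −0.132702 × ln(4.89698) = −0.132702 × 1.58862 = -0.2108 eV.

-0.2108 eV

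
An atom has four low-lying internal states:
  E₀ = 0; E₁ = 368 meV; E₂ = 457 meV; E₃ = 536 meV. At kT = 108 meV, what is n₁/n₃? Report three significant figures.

4.74

n₁/n₃ = exp[−(E₁−E₃)/kT] = exp(−(-168 meV)/(108 meV)) = exp(1.5556) = 4.74.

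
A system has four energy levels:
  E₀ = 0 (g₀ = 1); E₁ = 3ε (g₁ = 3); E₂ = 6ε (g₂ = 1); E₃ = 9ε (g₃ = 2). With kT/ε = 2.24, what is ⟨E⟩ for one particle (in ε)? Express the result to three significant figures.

Eᵢ/kT = 0, 1.3393, 2.6786, 4.0179.
Z = Σ gᵢe^(−Eᵢ/kT) = 1·e^(−0) + 3·e^(−1.3393) + 1·e^(−2.6786) + 2·e^(−4.0179) = 1.0000 + 0.78609 + 0.068659 + 0.035981 = 1.8907.
⟨E⟩ = Σ Eᵢ gᵢe^(−Eᵢ/kT) / Z = (0·1.0000 + 3·0.78609 + 6·0.068659 + 9·0.035981) / 1.8907 = 1.64 ε.

1.64 ε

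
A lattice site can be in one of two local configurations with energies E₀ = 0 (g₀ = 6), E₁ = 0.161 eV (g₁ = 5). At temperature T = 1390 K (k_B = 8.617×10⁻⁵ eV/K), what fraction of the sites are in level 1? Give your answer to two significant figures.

k_BT = 8.617×10⁻⁵ × 1390 K = 0.1198 eV.
Eᵢ/kT = 0, 1.344.
Z = Σ gᵢe^(−Eᵢ/kT) = 6·e^(−0) + 5·e^(−1.344) = 6.000 + 1.304 = 7.304.
P₁ = g₁ e^(−E₁/kT) / Z = 1.304/7.304 = 0.18.

0.18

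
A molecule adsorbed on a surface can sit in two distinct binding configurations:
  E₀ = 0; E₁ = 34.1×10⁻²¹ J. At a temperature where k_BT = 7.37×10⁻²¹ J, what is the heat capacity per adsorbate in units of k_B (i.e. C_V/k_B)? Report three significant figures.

0.205

Eᵢ/kT = 0, 4.6269.
Z = Σ e^(−Eᵢ/kT) = e^(−0) + e^(−4.6269) = 1.0000 + 0.0097850 = 1.0098.
⟨E⟩ = 0.33043, ⟨E²⟩ = 11.268.
C_V/k_B = (⟨E²⟩ − ⟨E⟩²)/(kT)² = (11.268 − 0.10918)/54.317 = 0.205.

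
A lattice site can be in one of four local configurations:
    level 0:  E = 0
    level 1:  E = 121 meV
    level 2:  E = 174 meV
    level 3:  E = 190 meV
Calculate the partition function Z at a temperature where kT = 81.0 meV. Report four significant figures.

Eᵢ/kT = 0, 1.49383, 2.14815, 2.34568.
Z = Σ e^(−Eᵢ/kT) = e^(−0) + e^(−1.49383) + e^(−2.14815) + e^(−2.34568) = 1.00000 + 0.224511 + 0.116700 + 0.0957820 = 1.43699.

Z = 1.437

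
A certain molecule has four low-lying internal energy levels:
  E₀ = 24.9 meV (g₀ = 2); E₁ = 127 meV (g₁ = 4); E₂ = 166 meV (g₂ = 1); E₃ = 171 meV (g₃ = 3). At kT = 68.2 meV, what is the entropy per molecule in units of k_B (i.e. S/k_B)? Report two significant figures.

Eᵢ/kT = 0.3651, 1.862, 2.434, 2.507.
Z = Σ gᵢe^(−Eᵢ/kT) = 2·e^(−0.3651) + 4·e^(−1.862) + 1·e^(−2.434) + 3·e^(−2.507) = 1.388 + 0.6214 + 0.08769 + 0.2445 = 2.342.
⟨E⟩ = Σ EᵢPᵢ = 72.52 meV.
S/k_B = ln Z + ⟨E⟩/kT = ln(2.342) + 72.52/68.2 = 0.8510 + 1.063 = 1.9.

1.9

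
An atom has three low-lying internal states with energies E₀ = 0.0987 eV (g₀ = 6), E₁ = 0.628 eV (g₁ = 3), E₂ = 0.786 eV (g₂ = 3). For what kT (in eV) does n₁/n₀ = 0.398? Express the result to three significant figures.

2.32 eV

n₁/n₀ = (g₁/g₀) exp[−(E₁−E₀)/kT] = 0.398.
⇒ (E₁−E₀)/kT = ln((3/6)/0.398) = ln(1.2563) = 0.22817.
kT = 0.5293 eV / 0.22817 = 2.32 eV.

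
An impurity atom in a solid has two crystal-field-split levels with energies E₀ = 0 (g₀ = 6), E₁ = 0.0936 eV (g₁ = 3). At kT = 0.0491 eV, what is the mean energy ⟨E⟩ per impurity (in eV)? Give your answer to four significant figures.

Eᵢ/kT = 0, 1.90631.
Z = Σ gᵢe^(−Eᵢ/kT) = 6·e^(−0) + 3·e^(−1.90631) = 6.00000 + 0.445883 = 6.44588.
⟨E⟩ = Σ Eᵢ gᵢe^(−Eᵢ/kT) / Z = (0·6.00000 + 0.0936·0.445883) / 6.44588 = 0.006475 eV.

0.006475 eV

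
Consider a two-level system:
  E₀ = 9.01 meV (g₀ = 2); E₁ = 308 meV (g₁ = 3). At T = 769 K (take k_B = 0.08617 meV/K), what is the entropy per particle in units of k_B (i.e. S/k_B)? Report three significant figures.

k_BT = 0.08617 × 769 K = 66.265 meV.
Eᵢ/kT = 0.13597, 4.6480.
Z = Σ gᵢe^(−Eᵢ/kT) = 2·e^(−0.13597) + 3·e^(−4.6480) = 1.7457 + 0.028742 = 1.7744.
⟨E⟩ = Σ EᵢPᵢ = 13.853 meV.
S/k_B = ln Z + ⟨E⟩/kT = ln(1.7744) + 13.853/66.265 = 0.57346 + 0.20905 = 0.783.

0.783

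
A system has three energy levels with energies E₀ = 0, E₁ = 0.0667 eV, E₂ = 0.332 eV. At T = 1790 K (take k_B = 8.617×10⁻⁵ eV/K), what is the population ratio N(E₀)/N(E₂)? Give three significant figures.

k_BT = 8.617×10⁻⁵ × 1790 K = 0.15424 eV.
n₀/n₂ = exp[−(E₀−E₂)/kT] = exp(−(-0.332 eV)/(0.15424 eV)) = exp(2.1525) = 8.61.

8.61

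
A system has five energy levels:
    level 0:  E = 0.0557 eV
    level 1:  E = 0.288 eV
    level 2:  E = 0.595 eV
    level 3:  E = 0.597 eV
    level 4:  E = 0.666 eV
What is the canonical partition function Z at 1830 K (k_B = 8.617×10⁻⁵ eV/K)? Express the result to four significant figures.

k_BT = 8.617×10⁻⁵ × 1830 K = 0.157691 eV.
Eᵢ/kT = 0.353222, 1.82636, 3.77320, 3.78589, 4.22345.
Z = Σ e^(−Eᵢ/kT) = e^(−0.353222) + e^(−1.82636) + e^(−3.77320) + e^(−3.78589) + e^(−4.22345) = 0.702421 + 0.160999 + 0.0229784 + 0.0226887 + 0.0146480 = 0.923735.

Z = 0.9237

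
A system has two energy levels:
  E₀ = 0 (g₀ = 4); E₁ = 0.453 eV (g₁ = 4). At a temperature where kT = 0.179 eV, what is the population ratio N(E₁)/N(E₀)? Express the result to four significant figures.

0.07960

n₁/n₀ = (g₁/g₀) exp[−(E₁−E₀)/kT] = (4/4) × exp(−(0.453 eV)/(0.179 eV)) = (4/4) × exp(-2.53073) = 0.07960.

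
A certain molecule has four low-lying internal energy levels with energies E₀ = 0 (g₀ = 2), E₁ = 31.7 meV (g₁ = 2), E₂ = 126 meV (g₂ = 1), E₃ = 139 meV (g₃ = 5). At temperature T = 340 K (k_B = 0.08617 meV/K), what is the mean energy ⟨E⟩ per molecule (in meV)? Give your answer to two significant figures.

11 meV

k_BT = 0.08617 × 340 K = 29.30 meV.
Eᵢ/kT = 0, 1.082, 4.300, 4.744.
Z = Σ gᵢe^(−Eᵢ/kT) = 2·e^(−0) + 2·e^(−1.082) + 1·e^(−4.300) + 5·e^(−4.744) = 2.000 + 0.6778 + 0.01357 + 0.04352 = 2.735.
⟨E⟩ = Σ Eᵢ gᵢe^(−Eᵢ/kT) / Z = (0·2.000 + 31.7·0.6778 + 126·0.01357 + 139·0.04352) / 2.735 = 11 meV.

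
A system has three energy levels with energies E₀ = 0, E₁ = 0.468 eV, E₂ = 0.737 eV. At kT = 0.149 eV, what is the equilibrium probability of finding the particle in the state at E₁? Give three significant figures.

Eᵢ/kT = 0, 3.1409, 4.9463.
Z = Σ e^(−Eᵢ/kT) = e^(−0) + e^(−3.1409) + e^(−4.9463) = 1.0000 + 0.043244 + 0.0071097 = 1.0504.
P₁ = e^(−E₁/kT) / Z = 0.043244/1.0504 = 0.0412.

0.0412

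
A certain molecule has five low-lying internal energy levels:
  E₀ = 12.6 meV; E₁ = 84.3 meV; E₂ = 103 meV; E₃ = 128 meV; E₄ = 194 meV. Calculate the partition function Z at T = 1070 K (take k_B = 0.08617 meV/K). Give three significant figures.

Z = 1.97

k_BT = 0.08617 × 1070 K = 92.202 meV.
Eᵢ/kT = 0.13666, 0.91430, 1.1171, 1.3883, 2.1041.
Z = Σ e^(−Eᵢ/kT) = e^(−0.13666) + e^(−0.91430) + e^(−1.1171) + e^(−1.3883) + e^(−2.1041) = 0.87227 + 0.40080 + 0.32723 + 0.24950 + 0.12196 = 1.9718.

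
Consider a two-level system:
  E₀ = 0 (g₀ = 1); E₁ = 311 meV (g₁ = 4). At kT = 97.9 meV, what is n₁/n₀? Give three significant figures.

0.167

n₁/n₀ = (g₁/g₀) exp[−(E₁−E₀)/kT] = (4/1) × exp(−(311 meV)/(97.9 meV)) = (4/1) × exp(-3.1767) = 0.167.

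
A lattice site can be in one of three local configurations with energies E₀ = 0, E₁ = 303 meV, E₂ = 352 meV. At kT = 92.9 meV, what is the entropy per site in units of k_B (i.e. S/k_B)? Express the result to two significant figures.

0.26

Eᵢ/kT = 0, 3.262, 3.789.
Z = Σ e^(−Eᵢ/kT) = e^(−0) + e^(−3.262) + e^(−3.789) = 1.000 + 0.03831 + 0.02262 = 1.061.
⟨E⟩ = Σ EᵢPᵢ = 18.45 meV.
S/k_B = ln Z + ⟨E⟩/kT = ln(1.061) + 18.45/92.9 = 0.05921 + 0.1986 = 0.26.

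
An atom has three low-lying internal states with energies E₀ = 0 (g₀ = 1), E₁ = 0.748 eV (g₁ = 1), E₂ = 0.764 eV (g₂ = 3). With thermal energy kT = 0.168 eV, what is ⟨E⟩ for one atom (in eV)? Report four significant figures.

Eᵢ/kT = 0, 4.45238, 4.54762.
Z = Σ gᵢe^(−Eᵢ/kT) = 1·e^(−0) + 1·e^(−4.45238) + 3·e^(−4.54762) = 1.00000 + 0.0116508 + 0.0317772 = 1.04343.
⟨E⟩ = Σ Eᵢ gᵢe^(−Eᵢ/kT) / Z = (0·1.00000 + 0.748·0.0116508 + 0.764·0.0317772) / 1.04343 = 0.03162 eV.

0.03162 eV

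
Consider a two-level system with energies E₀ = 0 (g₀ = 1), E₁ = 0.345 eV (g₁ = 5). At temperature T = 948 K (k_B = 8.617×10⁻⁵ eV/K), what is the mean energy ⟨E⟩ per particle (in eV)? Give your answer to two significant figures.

0.024 eV

k_BT = 8.617×10⁻⁵ × 948 K = 0.08169 eV.
Eᵢ/kT = 0, 4.223.
Z = Σ gᵢe^(−Eᵢ/kT) = 1·e^(−0) + 5·e^(−4.223) = 1.000 + 0.07327 = 1.073.
⟨E⟩ = Σ Eᵢ gᵢe^(−Eᵢ/kT) / Z = (0·1.000 + 0.345·0.07327) / 1.073 = 0.024 eV.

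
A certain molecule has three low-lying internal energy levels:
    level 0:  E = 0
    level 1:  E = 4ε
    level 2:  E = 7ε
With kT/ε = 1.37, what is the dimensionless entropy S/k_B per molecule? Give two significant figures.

Eᵢ/kT = 0, 2.920, 5.109.
Z = Σ e^(−Eᵢ/kT) = e^(−0) + e^(−2.920) + e^(−5.109) = 1.000 + 0.05393 + 0.006042 = 1.060.
⟨E⟩ = Σ EᵢPᵢ = 0.2434 ε.
S/k_B = ln Z + ⟨E⟩/kT = ln(1.060) + 0.2434/1.37 = 0.05827 + 0.1777 = 0.24.

0.24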